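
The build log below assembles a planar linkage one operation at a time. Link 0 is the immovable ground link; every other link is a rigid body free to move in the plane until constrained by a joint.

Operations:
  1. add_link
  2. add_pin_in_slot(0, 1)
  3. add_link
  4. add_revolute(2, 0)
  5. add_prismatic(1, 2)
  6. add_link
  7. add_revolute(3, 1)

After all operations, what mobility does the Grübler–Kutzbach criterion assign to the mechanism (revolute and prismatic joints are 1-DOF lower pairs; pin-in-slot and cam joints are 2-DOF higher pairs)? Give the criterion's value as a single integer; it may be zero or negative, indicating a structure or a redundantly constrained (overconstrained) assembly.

M = 2

ground; <1,0,0>
#1 <2,0,0>
PS:0↔1 J2 <2,0,1>
#2 <3,0,1>
R:2↔0 J1 <3,1,1>
P:1↔2 J1 <3,2,1>
#3 <4,2,1>
R:3↔1 J1 <4,3,1>
3×3 − 2×3 − 1×1 = 2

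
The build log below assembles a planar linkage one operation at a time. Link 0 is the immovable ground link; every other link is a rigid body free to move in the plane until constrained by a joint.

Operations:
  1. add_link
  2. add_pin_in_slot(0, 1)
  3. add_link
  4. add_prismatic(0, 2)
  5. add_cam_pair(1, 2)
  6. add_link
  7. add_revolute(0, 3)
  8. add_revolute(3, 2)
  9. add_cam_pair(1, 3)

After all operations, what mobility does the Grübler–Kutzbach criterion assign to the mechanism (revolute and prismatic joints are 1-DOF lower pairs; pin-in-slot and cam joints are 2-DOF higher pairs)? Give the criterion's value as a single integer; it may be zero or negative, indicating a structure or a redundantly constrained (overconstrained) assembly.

L=1 J1=0 J2=0
add link → L=2 J1=0 J2=0
PS@0,1 dof=2 J2 → L=2 J1=0 J2=1
add link → L=3 J1=0 J2=1
P@0,2 dof=1 J1 → L=3 J1=1 J2=1
C@1,2 dof=2 J2 → L=3 J1=1 J2=2
add link → L=4 J1=1 J2=2
R@0,3 dof=1 J1 → L=4 J1=2 J2=2
R@3,2 dof=1 J1 → L=4 J1=3 J2=2
C@1,3 dof=2 J2 → L=4 J1=3 J2=3
M=3(L−1)−2J1−J2=3·3−2·3−3=0

M = 0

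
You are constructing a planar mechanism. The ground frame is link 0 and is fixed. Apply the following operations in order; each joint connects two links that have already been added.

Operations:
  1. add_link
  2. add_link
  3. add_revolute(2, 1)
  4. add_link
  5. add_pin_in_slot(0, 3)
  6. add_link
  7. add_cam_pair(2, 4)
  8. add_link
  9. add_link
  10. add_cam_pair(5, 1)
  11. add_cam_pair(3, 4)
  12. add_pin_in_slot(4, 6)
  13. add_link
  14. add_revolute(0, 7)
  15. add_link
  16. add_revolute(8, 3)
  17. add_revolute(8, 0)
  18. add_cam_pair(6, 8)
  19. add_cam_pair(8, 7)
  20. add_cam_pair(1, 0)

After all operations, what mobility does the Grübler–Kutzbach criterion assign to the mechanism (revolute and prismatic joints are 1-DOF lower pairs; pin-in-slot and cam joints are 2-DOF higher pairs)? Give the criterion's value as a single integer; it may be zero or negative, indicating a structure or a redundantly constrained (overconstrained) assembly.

link 0 = ground. State L|J1|J2 = 1|0|0
+link1  2|0|0
+link2  3|0|0
R(2,1) f=1→J1  3|1|0
+link3  4|1|0
PS(0,3) f=2→J2  4|1|1
+link4  5|1|1
C(2,4) f=2→J2  5|1|2
+link5  6|1|2
+link6  7|1|2
C(5,1) f=2→J2  7|1|3
C(3,4) f=2→J2  7|1|4
PS(4,6) f=2→J2  7|1|5
+link7  8|1|5
R(0,7) f=1→J1  8|2|5
+link8  9|2|5
R(8,3) f=1→J1  9|3|5
R(8,0) f=1→J1  9|4|5
C(6,8) f=2→J2  9|4|6
C(8,7) f=2→J2  9|4|7
C(1,0) f=2→J2  9|4|8
M = 3(9−1)−2·4−8 = 24−8−8 = 8

M = 8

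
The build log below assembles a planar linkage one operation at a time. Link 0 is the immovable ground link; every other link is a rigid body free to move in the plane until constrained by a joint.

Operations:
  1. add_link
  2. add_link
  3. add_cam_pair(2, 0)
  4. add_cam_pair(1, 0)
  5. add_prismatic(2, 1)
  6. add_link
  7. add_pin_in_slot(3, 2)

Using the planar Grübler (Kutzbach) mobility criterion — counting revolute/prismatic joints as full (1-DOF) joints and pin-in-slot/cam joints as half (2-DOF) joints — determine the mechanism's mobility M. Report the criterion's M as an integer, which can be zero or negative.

M = 4

link 0 = ground. State L|J1|J2 = 1|0|0
+link1  2|0|0
+link2  3|0|0
C(2,0) f=2→J2  3|0|1
C(1,0) f=2→J2  3|0|2
P(2,1) f=1→J1  3|1|2
+link3  4|1|2
PS(3,2) f=2→J2  4|1|3
M = 3(4−1)−2·1−3 = 9−2−3 = 4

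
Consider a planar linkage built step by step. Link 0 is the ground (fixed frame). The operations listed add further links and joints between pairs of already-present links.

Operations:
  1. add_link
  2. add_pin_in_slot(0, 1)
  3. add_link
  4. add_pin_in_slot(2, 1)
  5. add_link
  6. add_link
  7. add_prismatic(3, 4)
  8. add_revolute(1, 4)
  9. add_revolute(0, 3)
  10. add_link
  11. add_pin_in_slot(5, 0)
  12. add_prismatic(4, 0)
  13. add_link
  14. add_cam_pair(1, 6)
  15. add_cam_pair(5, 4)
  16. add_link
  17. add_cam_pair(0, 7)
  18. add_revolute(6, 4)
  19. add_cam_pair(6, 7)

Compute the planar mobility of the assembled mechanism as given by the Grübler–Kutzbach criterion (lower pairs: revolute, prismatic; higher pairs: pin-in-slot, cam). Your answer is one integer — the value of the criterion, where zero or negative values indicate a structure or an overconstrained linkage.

M = 4

[1;0;0] (link 0 is ground)
L+ [2;0;0]
PS(0,1)∈J2 [2;0;1]
L+ [3;0;1]
PS(2,1)∈J2 [3;0;2]
L+ [4;0;2]
L+ [5;0;2]
P(3,4)∈J1 [5;1;2]
R(1,4)∈J1 [5;2;2]
R(0,3)∈J1 [5;3;2]
L+ [6;3;2]
PS(5,0)∈J2 [6;3;3]
P(4,0)∈J1 [6;4;3]
L+ [7;4;3]
C(1,6)∈J2 [7;4;4]
C(5,4)∈J2 [7;4;5]
L+ [8;4;5]
C(0,7)∈J2 [8;4;6]
R(6,4)∈J1 [8;5;6]
C(6,7)∈J2 [8;5;7]
mobility = 21 − 10 − 7 = 4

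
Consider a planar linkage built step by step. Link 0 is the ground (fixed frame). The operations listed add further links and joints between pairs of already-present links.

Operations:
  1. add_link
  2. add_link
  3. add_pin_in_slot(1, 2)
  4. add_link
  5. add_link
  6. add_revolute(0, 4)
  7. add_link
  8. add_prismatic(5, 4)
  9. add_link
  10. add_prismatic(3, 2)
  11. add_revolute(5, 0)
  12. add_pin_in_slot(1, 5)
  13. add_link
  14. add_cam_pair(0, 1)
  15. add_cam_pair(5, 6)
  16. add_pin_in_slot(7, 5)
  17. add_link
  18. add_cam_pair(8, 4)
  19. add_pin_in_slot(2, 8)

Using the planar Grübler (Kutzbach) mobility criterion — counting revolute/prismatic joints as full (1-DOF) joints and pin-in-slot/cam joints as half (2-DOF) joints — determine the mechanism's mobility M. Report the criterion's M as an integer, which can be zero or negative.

ground; <1,0,0>
#1 <2,0,0>
#2 <3,0,0>
PS:1↔2 J2 <3,0,1>
#3 <4,0,1>
#4 <5,0,1>
R:0↔4 J1 <5,1,1>
#5 <6,1,1>
P:5↔4 J1 <6,2,1>
#6 <7,2,1>
P:3↔2 J1 <7,3,1>
R:5↔0 J1 <7,4,1>
PS:1↔5 J2 <7,4,2>
#7 <8,4,2>
C:0↔1 J2 <8,4,3>
C:5↔6 J2 <8,4,4>
PS:7↔5 J2 <8,4,5>
#8 <9,4,5>
C:8↔4 J2 <9,4,6>
PS:2↔8 J2 <9,4,7>
3×8 − 2×4 − 1×7 = 9

M = 9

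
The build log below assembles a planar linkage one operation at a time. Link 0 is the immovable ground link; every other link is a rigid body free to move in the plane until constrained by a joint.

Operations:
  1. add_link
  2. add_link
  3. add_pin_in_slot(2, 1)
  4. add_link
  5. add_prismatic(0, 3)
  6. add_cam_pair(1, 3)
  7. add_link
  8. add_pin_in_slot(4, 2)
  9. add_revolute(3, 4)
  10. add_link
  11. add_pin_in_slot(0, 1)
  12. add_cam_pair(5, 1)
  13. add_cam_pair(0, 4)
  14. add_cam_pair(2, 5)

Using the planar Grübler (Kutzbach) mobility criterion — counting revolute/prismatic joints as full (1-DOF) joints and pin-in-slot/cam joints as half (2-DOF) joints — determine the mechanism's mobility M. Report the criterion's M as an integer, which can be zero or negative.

M = 4

ground; <1,0,0>
#1 <2,0,0>
#2 <3,0,0>
PS:2↔1 J2 <3,0,1>
#3 <4,0,1>
P:0↔3 J1 <4,1,1>
C:1↔3 J2 <4,1,2>
#4 <5,1,2>
PS:4↔2 J2 <5,1,3>
R:3↔4 J1 <5,2,3>
#5 <6,2,3>
PS:0↔1 J2 <6,2,4>
C:5↔1 J2 <6,2,5>
C:0↔4 J2 <6,2,6>
C:2↔5 J2 <6,2,7>
3×5 − 2×2 − 1×7 = 4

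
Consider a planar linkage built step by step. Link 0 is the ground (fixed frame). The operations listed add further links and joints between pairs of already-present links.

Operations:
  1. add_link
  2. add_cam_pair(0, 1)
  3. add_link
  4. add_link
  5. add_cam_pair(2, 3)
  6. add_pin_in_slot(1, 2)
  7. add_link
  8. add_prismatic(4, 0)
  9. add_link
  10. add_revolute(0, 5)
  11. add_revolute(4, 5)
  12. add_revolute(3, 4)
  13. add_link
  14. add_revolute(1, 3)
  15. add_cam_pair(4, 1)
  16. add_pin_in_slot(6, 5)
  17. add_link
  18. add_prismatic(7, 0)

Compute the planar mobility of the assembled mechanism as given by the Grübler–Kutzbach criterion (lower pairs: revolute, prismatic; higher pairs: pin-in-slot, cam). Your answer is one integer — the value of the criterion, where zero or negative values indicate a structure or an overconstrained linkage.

[1;0;0] (link 0 is ground)
L+ [2;0;0]
C(0,1)∈J2 [2;0;1]
L+ [3;0;1]
L+ [4;0;1]
C(2,3)∈J2 [4;0;2]
PS(1,2)∈J2 [4;0;3]
L+ [5;0;3]
P(4,0)∈J1 [5;1;3]
L+ [6;1;3]
R(0,5)∈J1 [6;2;3]
R(4,5)∈J1 [6;3;3]
R(3,4)∈J1 [6;4;3]
L+ [7;4;3]
R(1,3)∈J1 [7;5;3]
C(4,1)∈J2 [7;5;4]
PS(6,5)∈J2 [7;5;5]
L+ [8;5;5]
P(7,0)∈J1 [8;6;5]
mobility = 21 − 12 − 5 = 4

M = 4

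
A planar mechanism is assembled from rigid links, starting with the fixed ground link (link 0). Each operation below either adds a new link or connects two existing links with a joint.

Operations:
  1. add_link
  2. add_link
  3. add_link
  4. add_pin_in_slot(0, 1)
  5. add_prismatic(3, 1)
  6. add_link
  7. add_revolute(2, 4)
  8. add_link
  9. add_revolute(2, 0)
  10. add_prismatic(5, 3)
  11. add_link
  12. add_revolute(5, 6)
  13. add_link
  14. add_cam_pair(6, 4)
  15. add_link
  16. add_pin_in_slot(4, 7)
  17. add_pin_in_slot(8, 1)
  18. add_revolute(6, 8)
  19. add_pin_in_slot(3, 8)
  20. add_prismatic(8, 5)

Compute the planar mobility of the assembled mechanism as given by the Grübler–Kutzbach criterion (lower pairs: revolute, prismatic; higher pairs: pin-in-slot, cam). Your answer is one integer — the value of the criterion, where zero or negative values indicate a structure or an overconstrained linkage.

L=1 J1=0 J2=0
add link → L=2 J1=0 J2=0
add link → L=3 J1=0 J2=0
add link → L=4 J1=0 J2=0
PS@0,1 dof=2 J2 → L=4 J1=0 J2=1
P@3,1 dof=1 J1 → L=4 J1=1 J2=1
add link → L=5 J1=1 J2=1
R@2,4 dof=1 J1 → L=5 J1=2 J2=1
add link → L=6 J1=2 J2=1
R@2,0 dof=1 J1 → L=6 J1=3 J2=1
P@5,3 dof=1 J1 → L=6 J1=4 J2=1
add link → L=7 J1=4 J2=1
R@5,6 dof=1 J1 → L=7 J1=5 J2=1
add link → L=8 J1=5 J2=1
C@6,4 dof=2 J2 → L=8 J1=5 J2=2
add link → L=9 J1=5 J2=2
PS@4,7 dof=2 J2 → L=9 J1=5 J2=3
PS@8,1 dof=2 J2 → L=9 J1=5 J2=4
R@6,8 dof=1 J1 → L=9 J1=6 J2=4
PS@3,8 dof=2 J2 → L=9 J1=6 J2=5
P@8,5 dof=1 J1 → L=9 J1=7 J2=5
M=3(L−1)−2J1−J2=3·8−2·7−5=5

M = 5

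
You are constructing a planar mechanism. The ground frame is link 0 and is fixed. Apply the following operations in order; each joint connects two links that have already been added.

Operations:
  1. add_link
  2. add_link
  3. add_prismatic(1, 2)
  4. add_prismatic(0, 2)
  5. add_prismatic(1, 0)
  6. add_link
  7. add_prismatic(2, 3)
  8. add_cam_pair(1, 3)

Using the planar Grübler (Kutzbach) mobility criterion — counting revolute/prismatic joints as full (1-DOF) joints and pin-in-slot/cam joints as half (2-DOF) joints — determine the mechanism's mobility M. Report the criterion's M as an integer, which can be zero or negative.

M = 0

[1;0;0] (link 0 is ground)
L+ [2;0;0]
L+ [3;0;0]
P(1,2)∈J1 [3;1;0]
P(0,2)∈J1 [3;2;0]
P(1,0)∈J1 [3;3;0]
L+ [4;3;0]
P(2,3)∈J1 [4;4;0]
C(1,3)∈J2 [4;4;1]
mobility = 9 − 8 − 1 = 0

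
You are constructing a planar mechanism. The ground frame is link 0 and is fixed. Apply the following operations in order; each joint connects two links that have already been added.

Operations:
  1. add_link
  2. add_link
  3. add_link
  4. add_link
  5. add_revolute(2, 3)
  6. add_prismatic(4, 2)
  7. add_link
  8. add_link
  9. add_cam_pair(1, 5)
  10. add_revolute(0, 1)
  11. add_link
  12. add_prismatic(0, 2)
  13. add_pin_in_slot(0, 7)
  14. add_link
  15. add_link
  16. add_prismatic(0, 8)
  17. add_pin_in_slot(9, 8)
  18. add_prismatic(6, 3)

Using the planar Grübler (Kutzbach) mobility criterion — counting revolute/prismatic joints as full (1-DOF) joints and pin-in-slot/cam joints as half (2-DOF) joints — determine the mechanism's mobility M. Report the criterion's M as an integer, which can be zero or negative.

M = 12

[1;0;0] (link 0 is ground)
L+ [2;0;0]
L+ [3;0;0]
L+ [4;0;0]
L+ [5;0;0]
R(2,3)∈J1 [5;1;0]
P(4,2)∈J1 [5;2;0]
L+ [6;2;0]
L+ [7;2;0]
C(1,5)∈J2 [7;2;1]
R(0,1)∈J1 [7;3;1]
L+ [8;3;1]
P(0,2)∈J1 [8;4;1]
PS(0,7)∈J2 [8;4;2]
L+ [9;4;2]
L+ [10;4;2]
P(0,8)∈J1 [10;5;2]
PS(9,8)∈J2 [10;5;3]
P(6,3)∈J1 [10;6;3]
mobility = 27 − 12 − 3 = 12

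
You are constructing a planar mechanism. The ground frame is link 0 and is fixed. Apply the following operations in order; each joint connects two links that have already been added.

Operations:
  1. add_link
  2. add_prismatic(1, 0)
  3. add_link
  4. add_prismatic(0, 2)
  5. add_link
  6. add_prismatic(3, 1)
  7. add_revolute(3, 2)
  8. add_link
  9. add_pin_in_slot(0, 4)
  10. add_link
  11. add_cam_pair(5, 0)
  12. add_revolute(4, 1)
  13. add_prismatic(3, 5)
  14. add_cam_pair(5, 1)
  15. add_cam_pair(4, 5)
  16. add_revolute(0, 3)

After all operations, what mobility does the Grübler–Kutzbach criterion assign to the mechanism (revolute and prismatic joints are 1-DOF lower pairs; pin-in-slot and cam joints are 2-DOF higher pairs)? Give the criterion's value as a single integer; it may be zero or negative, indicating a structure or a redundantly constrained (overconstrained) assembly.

M = -3

link 0 = ground. State L|J1|J2 = 1|0|0
+link1  2|0|0
P(1,0) f=1→J1  2|1|0
+link2  3|1|0
P(0,2) f=1→J1  3|2|0
+link3  4|2|0
P(3,1) f=1→J1  4|3|0
R(3,2) f=1→J1  4|4|0
+link4  5|4|0
PS(0,4) f=2→J2  5|4|1
+link5  6|4|1
C(5,0) f=2→J2  6|4|2
R(4,1) f=1→J1  6|5|2
P(3,5) f=1→J1  6|6|2
C(5,1) f=2→J2  6|6|3
C(4,5) f=2→J2  6|6|4
R(0,3) f=1→J1  6|7|4
M = 3(6−1)−2·7−4 = 15−14−4 = -3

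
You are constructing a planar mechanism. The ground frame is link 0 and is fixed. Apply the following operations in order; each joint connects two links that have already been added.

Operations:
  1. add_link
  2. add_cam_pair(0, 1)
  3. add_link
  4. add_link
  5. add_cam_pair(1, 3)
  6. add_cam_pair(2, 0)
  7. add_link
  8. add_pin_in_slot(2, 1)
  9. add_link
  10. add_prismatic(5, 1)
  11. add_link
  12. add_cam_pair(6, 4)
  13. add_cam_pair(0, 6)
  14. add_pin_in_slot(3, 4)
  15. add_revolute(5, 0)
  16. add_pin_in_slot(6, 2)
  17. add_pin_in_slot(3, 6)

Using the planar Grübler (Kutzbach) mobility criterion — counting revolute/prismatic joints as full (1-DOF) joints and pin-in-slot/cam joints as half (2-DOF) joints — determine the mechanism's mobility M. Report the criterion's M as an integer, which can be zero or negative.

[1;0;0] (link 0 is ground)
L+ [2;0;0]
C(0,1)∈J2 [2;0;1]
L+ [3;0;1]
L+ [4;0;1]
C(1,3)∈J2 [4;0;2]
C(2,0)∈J2 [4;0;3]
L+ [5;0;3]
PS(2,1)∈J2 [5;0;4]
L+ [6;0;4]
P(5,1)∈J1 [6;1;4]
L+ [7;1;4]
C(6,4)∈J2 [7;1;5]
C(0,6)∈J2 [7;1;6]
PS(3,4)∈J2 [7;1;7]
R(5,0)∈J1 [7;2;7]
PS(6,2)∈J2 [7;2;8]
PS(3,6)∈J2 [7;2;9]
mobility = 18 − 4 − 9 = 5

M = 5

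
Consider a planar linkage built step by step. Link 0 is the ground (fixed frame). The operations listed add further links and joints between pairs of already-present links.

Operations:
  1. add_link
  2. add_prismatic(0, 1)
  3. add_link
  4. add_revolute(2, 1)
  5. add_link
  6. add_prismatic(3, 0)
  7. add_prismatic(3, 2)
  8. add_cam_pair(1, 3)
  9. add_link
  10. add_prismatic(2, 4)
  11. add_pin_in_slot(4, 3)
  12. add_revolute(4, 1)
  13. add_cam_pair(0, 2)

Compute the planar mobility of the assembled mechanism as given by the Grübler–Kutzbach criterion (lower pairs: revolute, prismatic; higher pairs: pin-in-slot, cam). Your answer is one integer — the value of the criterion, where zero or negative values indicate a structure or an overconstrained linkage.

M = -3

(L,J1,J2)=(1,0,0); link0 fixed
link1: (2,0,0)
P 0-1 [J1]: (2,1,0)
link2: (3,1,0)
R 2-1 [J1]: (3,2,0)
link3: (4,2,0)
P 3-0 [J1]: (4,3,0)
P 3-2 [J1]: (4,4,0)
C 1-3 [J2]: (4,4,1)
link4: (5,4,1)
P 2-4 [J1]: (5,5,1)
PS 4-3 [J2]: (5,5,2)
R 4-1 [J1]: (5,6,2)
C 0-2 [J2]: (5,6,3)
Grübler: 3·4 − 2·6 − 3 = -3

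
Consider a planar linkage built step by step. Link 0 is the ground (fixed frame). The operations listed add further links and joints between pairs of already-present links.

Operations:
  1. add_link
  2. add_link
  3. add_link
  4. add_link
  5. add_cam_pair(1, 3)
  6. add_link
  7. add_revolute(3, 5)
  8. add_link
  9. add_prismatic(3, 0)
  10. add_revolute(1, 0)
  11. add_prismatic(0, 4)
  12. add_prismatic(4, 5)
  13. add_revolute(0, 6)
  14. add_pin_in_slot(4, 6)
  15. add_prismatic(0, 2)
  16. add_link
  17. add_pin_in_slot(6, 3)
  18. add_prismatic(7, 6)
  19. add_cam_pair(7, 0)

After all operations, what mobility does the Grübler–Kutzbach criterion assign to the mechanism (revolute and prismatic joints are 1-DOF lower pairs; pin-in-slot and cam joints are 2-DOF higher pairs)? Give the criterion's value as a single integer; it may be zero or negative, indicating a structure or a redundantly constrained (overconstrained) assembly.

[1;0;0] (link 0 is ground)
L+ [2;0;0]
L+ [3;0;0]
L+ [4;0;0]
L+ [5;0;0]
C(1,3)∈J2 [5;0;1]
L+ [6;0;1]
R(3,5)∈J1 [6;1;1]
L+ [7;1;1]
P(3,0)∈J1 [7;2;1]
R(1,0)∈J1 [7;3;1]
P(0,4)∈J1 [7;4;1]
P(4,5)∈J1 [7;5;1]
R(0,6)∈J1 [7;6;1]
PS(4,6)∈J2 [7;6;2]
P(0,2)∈J1 [7;7;2]
L+ [8;7;2]
PS(6,3)∈J2 [8;7;3]
P(7,6)∈J1 [8;8;3]
C(7,0)∈J2 [8;8;4]
mobility = 21 − 16 − 4 = 1

M = 1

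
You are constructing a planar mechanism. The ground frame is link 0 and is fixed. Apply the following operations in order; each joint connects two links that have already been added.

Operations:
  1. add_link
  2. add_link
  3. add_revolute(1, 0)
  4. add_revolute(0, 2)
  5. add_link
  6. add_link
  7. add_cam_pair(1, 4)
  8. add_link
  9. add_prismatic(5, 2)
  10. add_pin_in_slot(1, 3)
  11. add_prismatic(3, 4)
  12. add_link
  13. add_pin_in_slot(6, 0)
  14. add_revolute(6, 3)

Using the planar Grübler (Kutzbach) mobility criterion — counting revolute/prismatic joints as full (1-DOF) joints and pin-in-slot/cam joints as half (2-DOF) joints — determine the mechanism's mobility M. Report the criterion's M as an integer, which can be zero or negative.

link 0 = ground. State L|J1|J2 = 1|0|0
+link1  2|0|0
+link2  3|0|0
R(1,0) f=1→J1  3|1|0
R(0,2) f=1→J1  3|2|0
+link3  4|2|0
+link4  5|2|0
C(1,4) f=2→J2  5|2|1
+link5  6|2|1
P(5,2) f=1→J1  6|3|1
PS(1,3) f=2→J2  6|3|2
P(3,4) f=1→J1  6|4|2
+link6  7|4|2
PS(6,0) f=2→J2  7|4|3
R(6,3) f=1→J1  7|5|3
M = 3(7−1)−2·5−3 = 18−10−3 = 5

M = 5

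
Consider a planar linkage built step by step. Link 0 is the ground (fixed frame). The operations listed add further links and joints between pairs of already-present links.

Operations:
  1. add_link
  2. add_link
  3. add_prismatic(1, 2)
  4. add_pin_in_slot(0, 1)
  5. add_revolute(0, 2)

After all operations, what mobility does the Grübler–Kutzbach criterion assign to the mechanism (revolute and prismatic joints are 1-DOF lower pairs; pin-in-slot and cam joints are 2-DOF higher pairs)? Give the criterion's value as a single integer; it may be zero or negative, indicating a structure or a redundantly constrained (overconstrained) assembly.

M = 1

L=1 J1=0 J2=0
add link → L=2 J1=0 J2=0
add link → L=3 J1=0 J2=0
P@1,2 dof=1 J1 → L=3 J1=1 J2=0
PS@0,1 dof=2 J2 → L=3 J1=1 J2=1
R@0,2 dof=1 J1 → L=3 J1=2 J2=1
M=3(L−1)−2J1−J2=3·2−2·2−1=1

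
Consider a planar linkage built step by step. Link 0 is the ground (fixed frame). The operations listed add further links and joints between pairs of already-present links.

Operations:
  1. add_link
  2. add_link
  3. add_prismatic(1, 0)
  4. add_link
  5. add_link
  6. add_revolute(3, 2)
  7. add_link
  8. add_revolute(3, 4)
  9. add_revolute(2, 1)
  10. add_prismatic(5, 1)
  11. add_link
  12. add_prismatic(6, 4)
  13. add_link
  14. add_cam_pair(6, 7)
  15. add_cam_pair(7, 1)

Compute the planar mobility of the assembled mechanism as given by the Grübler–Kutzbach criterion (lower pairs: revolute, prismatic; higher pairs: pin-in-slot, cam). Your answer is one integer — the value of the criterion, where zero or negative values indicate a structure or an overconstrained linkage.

M = 7

link 0 = ground. State L|J1|J2 = 1|0|0
+link1  2|0|0
+link2  3|0|0
P(1,0) f=1→J1  3|1|0
+link3  4|1|0
+link4  5|1|0
R(3,2) f=1→J1  5|2|0
+link5  6|2|0
R(3,4) f=1→J1  6|3|0
R(2,1) f=1→J1  6|4|0
P(5,1) f=1→J1  6|5|0
+link6  7|5|0
P(6,4) f=1→J1  7|6|0
+link7  8|6|0
C(6,7) f=2→J2  8|6|1
C(7,1) f=2→J2  8|6|2
M = 3(8−1)−2·6−2 = 21−12−2 = 7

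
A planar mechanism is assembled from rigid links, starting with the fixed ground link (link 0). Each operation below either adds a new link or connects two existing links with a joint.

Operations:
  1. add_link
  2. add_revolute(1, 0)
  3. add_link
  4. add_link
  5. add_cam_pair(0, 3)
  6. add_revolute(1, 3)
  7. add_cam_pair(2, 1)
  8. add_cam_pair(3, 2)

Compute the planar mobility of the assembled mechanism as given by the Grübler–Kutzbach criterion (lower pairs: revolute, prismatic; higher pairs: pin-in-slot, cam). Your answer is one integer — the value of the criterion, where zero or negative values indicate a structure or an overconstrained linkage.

link 0 = ground. State L|J1|J2 = 1|0|0
+link1  2|0|0
R(1,0) f=1→J1  2|1|0
+link2  3|1|0
+link3  4|1|0
C(0,3) f=2→J2  4|1|1
R(1,3) f=1→J1  4|2|1
C(2,1) f=2→J2  4|2|2
C(3,2) f=2→J2  4|2|3
M = 3(4−1)−2·2−3 = 9−4−3 = 2

M = 2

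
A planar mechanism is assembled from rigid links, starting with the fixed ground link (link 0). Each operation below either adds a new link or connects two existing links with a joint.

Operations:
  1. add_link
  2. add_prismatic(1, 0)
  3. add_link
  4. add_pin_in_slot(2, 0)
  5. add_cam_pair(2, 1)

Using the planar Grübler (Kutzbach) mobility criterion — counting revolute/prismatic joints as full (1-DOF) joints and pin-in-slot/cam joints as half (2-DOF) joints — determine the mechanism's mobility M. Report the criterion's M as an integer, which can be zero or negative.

link 0 = ground. State L|J1|J2 = 1|0|0
+link1  2|0|0
P(1,0) f=1→J1  2|1|0
+link2  3|1|0
PS(2,0) f=2→J2  3|1|1
C(2,1) f=2→J2  3|1|2
M = 3(3−1)−2·1−2 = 6−2−2 = 2

M = 2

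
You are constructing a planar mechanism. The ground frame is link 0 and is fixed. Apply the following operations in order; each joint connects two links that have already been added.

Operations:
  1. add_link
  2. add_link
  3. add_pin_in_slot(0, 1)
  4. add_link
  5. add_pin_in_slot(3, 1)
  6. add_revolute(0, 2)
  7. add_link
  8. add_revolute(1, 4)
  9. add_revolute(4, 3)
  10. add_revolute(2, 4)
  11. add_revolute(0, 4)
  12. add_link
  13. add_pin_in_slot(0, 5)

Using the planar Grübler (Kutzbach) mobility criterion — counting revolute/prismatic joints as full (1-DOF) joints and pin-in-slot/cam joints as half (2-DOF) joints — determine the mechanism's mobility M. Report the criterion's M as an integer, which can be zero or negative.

M = 2

(L,J1,J2)=(1,0,0); link0 fixed
link1: (2,0,0)
link2: (3,0,0)
PS 0-1 [J2]: (3,0,1)
link3: (4,0,1)
PS 3-1 [J2]: (4,0,2)
R 0-2 [J1]: (4,1,2)
link4: (5,1,2)
R 1-4 [J1]: (5,2,2)
R 4-3 [J1]: (5,3,2)
R 2-4 [J1]: (5,4,2)
R 0-4 [J1]: (5,5,2)
link5: (6,5,2)
PS 0-5 [J2]: (6,5,3)
Grübler: 3·5 − 2·5 − 3 = 2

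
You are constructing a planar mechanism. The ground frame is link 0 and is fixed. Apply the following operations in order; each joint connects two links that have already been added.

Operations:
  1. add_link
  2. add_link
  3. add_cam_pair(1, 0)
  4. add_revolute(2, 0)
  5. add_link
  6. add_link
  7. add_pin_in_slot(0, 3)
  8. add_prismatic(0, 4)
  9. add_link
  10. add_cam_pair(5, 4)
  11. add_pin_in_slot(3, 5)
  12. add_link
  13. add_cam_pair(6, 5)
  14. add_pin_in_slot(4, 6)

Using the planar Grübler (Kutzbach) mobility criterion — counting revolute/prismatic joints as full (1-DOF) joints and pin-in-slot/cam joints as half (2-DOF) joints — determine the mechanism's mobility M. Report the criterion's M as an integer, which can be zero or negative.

M = 8

[1;0;0] (link 0 is ground)
L+ [2;0;0]
L+ [3;0;0]
C(1,0)∈J2 [3;0;1]
R(2,0)∈J1 [3;1;1]
L+ [4;1;1]
L+ [5;1;1]
PS(0,3)∈J2 [5;1;2]
P(0,4)∈J1 [5;2;2]
L+ [6;2;2]
C(5,4)∈J2 [6;2;3]
PS(3,5)∈J2 [6;2;4]
L+ [7;2;4]
C(6,5)∈J2 [7;2;5]
PS(4,6)∈J2 [7;2;6]
mobility = 18 − 4 − 6 = 8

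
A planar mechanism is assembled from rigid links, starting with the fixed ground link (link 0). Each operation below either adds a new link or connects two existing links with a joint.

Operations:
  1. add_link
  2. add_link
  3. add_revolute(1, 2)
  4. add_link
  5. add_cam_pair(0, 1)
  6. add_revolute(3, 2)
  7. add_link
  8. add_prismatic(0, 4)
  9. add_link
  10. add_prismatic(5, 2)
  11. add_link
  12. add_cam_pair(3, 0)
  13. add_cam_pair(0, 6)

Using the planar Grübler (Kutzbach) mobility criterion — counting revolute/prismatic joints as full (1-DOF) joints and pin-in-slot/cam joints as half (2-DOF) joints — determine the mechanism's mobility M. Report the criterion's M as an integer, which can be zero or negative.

ground; <1,0,0>
#1 <2,0,0>
#2 <3,0,0>
R:1↔2 J1 <3,1,0>
#3 <4,1,0>
C:0↔1 J2 <4,1,1>
R:3↔2 J1 <4,2,1>
#4 <5,2,1>
P:0↔4 J1 <5,3,1>
#5 <6,3,1>
P:5↔2 J1 <6,4,1>
#6 <7,4,1>
C:3↔0 J2 <7,4,2>
C:0↔6 J2 <7,4,3>
3×6 − 2×4 − 1×3 = 7

M = 7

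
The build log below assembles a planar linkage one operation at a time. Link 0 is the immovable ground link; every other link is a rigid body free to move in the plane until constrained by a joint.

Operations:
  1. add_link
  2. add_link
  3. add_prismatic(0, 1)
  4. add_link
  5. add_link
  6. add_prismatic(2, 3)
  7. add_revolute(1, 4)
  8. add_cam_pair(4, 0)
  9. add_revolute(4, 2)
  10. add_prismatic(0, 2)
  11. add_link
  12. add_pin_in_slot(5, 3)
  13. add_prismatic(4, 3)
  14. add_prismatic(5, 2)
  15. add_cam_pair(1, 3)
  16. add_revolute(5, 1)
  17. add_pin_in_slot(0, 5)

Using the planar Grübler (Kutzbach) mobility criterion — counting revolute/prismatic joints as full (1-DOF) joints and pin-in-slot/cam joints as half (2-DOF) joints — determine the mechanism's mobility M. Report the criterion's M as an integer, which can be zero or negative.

M = -5

(L,J1,J2)=(1,0,0); link0 fixed
link1: (2,0,0)
link2: (3,0,0)
P 0-1 [J1]: (3,1,0)
link3: (4,1,0)
link4: (5,1,0)
P 2-3 [J1]: (5,2,0)
R 1-4 [J1]: (5,3,0)
C 4-0 [J2]: (5,3,1)
R 4-2 [J1]: (5,4,1)
P 0-2 [J1]: (5,5,1)
link5: (6,5,1)
PS 5-3 [J2]: (6,5,2)
P 4-3 [J1]: (6,6,2)
P 5-2 [J1]: (6,7,2)
C 1-3 [J2]: (6,7,3)
R 5-1 [J1]: (6,8,3)
PS 0-5 [J2]: (6,8,4)
Grübler: 3·5 − 2·8 − 4 = -5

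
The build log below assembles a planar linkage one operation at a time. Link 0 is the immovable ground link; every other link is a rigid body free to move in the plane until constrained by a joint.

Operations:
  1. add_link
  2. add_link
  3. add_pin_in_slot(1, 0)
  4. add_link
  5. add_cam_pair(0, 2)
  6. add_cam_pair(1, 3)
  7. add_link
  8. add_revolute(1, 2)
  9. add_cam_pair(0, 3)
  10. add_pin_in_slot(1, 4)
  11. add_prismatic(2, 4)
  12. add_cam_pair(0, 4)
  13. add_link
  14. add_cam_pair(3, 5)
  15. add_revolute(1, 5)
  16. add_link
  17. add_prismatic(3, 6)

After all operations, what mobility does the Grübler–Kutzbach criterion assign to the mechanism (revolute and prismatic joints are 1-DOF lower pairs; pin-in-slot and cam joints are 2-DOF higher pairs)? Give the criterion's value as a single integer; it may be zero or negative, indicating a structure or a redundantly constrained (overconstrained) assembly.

ground; <1,0,0>
#1 <2,0,0>
#2 <3,0,0>
PS:1↔0 J2 <3,0,1>
#3 <4,0,1>
C:0↔2 J2 <4,0,2>
C:1↔3 J2 <4,0,3>
#4 <5,0,3>
R:1↔2 J1 <5,1,3>
C:0↔3 J2 <5,1,4>
PS:1↔4 J2 <5,1,5>
P:2↔4 J1 <5,2,5>
C:0↔4 J2 <5,2,6>
#5 <6,2,6>
C:3↔5 J2 <6,2,7>
R:1↔5 J1 <6,3,7>
#6 <7,3,7>
P:3↔6 J1 <7,4,7>
3×6 − 2×4 − 1×7 = 3

M = 3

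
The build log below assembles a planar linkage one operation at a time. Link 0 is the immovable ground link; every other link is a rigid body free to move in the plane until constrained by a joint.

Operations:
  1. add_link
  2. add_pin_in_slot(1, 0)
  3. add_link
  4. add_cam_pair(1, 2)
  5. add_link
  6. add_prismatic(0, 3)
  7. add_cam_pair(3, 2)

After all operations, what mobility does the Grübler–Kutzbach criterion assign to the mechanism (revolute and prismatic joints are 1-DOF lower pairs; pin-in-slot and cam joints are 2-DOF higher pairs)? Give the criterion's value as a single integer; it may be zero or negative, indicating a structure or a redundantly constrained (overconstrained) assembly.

link 0 = ground. State L|J1|J2 = 1|0|0
+link1  2|0|0
PS(1,0) f=2→J2  2|0|1
+link2  3|0|1
C(1,2) f=2→J2  3|0|2
+link3  4|0|2
P(0,3) f=1→J1  4|1|2
C(3,2) f=2→J2  4|1|3
M = 3(4−1)−2·1−3 = 9−2−3 = 4

M = 4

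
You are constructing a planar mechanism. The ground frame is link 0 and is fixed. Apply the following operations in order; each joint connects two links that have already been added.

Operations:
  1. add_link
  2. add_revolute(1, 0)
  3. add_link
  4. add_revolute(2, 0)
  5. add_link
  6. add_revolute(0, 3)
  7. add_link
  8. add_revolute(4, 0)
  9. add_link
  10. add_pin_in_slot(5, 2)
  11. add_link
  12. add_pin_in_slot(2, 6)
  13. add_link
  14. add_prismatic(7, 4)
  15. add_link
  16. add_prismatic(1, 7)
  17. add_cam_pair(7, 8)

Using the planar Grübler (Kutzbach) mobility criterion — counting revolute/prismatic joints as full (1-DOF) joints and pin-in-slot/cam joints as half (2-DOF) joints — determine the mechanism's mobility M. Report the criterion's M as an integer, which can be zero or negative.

M = 9

(L,J1,J2)=(1,0,0); link0 fixed
link1: (2,0,0)
R 1-0 [J1]: (2,1,0)
link2: (3,1,0)
R 2-0 [J1]: (3,2,0)
link3: (4,2,0)
R 0-3 [J1]: (4,3,0)
link4: (5,3,0)
R 4-0 [J1]: (5,4,0)
link5: (6,4,0)
PS 5-2 [J2]: (6,4,1)
link6: (7,4,1)
PS 2-6 [J2]: (7,4,2)
link7: (8,4,2)
P 7-4 [J1]: (8,5,2)
link8: (9,5,2)
P 1-7 [J1]: (9,6,2)
C 7-8 [J2]: (9,6,3)
Grübler: 3·8 − 2·6 − 3 = 9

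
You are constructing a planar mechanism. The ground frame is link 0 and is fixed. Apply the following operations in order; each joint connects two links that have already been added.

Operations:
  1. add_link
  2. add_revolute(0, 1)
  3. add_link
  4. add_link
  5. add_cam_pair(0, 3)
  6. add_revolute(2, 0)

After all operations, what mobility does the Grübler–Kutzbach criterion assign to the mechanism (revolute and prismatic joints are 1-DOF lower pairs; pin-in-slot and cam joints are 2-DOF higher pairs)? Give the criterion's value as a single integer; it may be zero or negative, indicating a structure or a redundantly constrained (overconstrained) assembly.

M = 4

link 0 = ground. State L|J1|J2 = 1|0|0
+link1  2|0|0
R(0,1) f=1→J1  2|1|0
+link2  3|1|0
+link3  4|1|0
C(0,3) f=2→J2  4|1|1
R(2,0) f=1→J1  4|2|1
M = 3(4−1)−2·2−1 = 9−4−1 = 4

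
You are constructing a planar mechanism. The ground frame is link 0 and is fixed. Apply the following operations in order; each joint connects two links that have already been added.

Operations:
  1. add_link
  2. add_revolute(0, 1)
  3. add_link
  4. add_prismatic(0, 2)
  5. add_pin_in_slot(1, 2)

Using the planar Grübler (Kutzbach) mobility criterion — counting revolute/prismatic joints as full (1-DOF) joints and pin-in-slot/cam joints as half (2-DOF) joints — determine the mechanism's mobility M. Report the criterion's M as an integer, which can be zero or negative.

(L,J1,J2)=(1,0,0); link0 fixed
link1: (2,0,0)
R 0-1 [J1]: (2,1,0)
link2: (3,1,0)
P 0-2 [J1]: (3,2,0)
PS 1-2 [J2]: (3,2,1)
Grübler: 3·2 − 2·2 − 1 = 1

M = 1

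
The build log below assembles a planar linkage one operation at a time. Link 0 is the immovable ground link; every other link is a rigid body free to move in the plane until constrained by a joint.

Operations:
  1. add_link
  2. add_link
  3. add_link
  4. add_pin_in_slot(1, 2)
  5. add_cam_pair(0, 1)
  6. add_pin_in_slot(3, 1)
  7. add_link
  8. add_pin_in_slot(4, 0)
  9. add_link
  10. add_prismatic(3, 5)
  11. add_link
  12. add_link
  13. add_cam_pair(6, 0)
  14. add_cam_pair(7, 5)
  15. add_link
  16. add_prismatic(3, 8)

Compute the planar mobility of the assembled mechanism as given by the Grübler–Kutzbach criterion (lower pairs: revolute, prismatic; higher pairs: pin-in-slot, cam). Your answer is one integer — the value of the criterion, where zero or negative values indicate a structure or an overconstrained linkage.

M = 14

L=1 J1=0 J2=0
add link → L=2 J1=0 J2=0
add link → L=3 J1=0 J2=0
add link → L=4 J1=0 J2=0
PS@1,2 dof=2 J2 → L=4 J1=0 J2=1
C@0,1 dof=2 J2 → L=4 J1=0 J2=2
PS@3,1 dof=2 J2 → L=4 J1=0 J2=3
add link → L=5 J1=0 J2=3
PS@4,0 dof=2 J2 → L=5 J1=0 J2=4
add link → L=6 J1=0 J2=4
P@3,5 dof=1 J1 → L=6 J1=1 J2=4
add link → L=7 J1=1 J2=4
add link → L=8 J1=1 J2=4
C@6,0 dof=2 J2 → L=8 J1=1 J2=5
C@7,5 dof=2 J2 → L=8 J1=1 J2=6
add link → L=9 J1=1 J2=6
P@3,8 dof=1 J1 → L=9 J1=2 J2=6
M=3(L−1)−2J1−J2=3·8−2·2−6=14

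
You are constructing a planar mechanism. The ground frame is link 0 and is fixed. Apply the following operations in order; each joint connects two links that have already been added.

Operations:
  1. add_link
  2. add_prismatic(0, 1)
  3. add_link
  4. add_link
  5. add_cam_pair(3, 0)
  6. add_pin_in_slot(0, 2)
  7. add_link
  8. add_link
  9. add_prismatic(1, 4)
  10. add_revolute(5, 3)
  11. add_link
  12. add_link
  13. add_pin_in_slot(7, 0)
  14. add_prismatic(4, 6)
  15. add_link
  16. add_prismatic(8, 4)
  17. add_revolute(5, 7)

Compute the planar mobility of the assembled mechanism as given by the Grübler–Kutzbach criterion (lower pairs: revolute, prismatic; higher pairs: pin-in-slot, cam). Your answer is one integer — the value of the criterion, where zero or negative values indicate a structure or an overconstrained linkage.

[1;0;0] (link 0 is ground)
L+ [2;0;0]
P(0,1)∈J1 [2;1;0]
L+ [3;1;0]
L+ [4;1;0]
C(3,0)∈J2 [4;1;1]
PS(0,2)∈J2 [4;1;2]
L+ [5;1;2]
L+ [6;1;2]
P(1,4)∈J1 [6;2;2]
R(5,3)∈J1 [6;3;2]
L+ [7;3;2]
L+ [8;3;2]
PS(7,0)∈J2 [8;3;3]
P(4,6)∈J1 [8;4;3]
L+ [9;4;3]
P(8,4)∈J1 [9;5;3]
R(5,7)∈J1 [9;6;3]
mobility = 24 − 12 − 3 = 9

M = 9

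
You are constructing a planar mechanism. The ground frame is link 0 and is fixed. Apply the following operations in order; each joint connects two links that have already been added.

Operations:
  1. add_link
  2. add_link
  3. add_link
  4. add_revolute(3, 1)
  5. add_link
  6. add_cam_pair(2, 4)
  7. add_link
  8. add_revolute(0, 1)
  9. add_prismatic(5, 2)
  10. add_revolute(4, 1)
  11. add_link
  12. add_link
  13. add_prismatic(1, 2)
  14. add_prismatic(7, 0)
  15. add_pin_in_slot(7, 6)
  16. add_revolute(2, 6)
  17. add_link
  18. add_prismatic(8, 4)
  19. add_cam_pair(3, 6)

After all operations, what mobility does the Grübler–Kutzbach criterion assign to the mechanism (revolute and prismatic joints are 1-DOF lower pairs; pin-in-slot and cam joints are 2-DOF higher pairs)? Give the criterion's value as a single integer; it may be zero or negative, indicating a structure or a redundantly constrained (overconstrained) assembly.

link 0 = ground. State L|J1|J2 = 1|0|0
+link1  2|0|0
+link2  3|0|0
+link3  4|0|0
R(3,1) f=1→J1  4|1|0
+link4  5|1|0
C(2,4) f=2→J2  5|1|1
+link5  6|1|1
R(0,1) f=1→J1  6|2|1
P(5,2) f=1→J1  6|3|1
R(4,1) f=1→J1  6|4|1
+link6  7|4|1
+link7  8|4|1
P(1,2) f=1→J1  8|5|1
P(7,0) f=1→J1  8|6|1
PS(7,6) f=2→J2  8|6|2
R(2,6) f=1→J1  8|7|2
+link8  9|7|2
P(8,4) f=1→J1  9|8|2
C(3,6) f=2→J2  9|8|3
M = 3(9−1)−2·8−3 = 24−16−3 = 5

M = 5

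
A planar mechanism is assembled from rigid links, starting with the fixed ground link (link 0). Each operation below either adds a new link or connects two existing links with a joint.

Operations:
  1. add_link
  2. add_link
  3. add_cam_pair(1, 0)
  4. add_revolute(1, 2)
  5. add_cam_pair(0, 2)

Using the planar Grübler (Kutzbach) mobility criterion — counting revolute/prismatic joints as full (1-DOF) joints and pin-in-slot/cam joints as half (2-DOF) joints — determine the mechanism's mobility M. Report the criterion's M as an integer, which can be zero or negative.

ground; <1,0,0>
#1 <2,0,0>
#2 <3,0,0>
C:1↔0 J2 <3,0,1>
R:1↔2 J1 <3,1,1>
C:0↔2 J2 <3,1,2>
3×2 − 2×1 − 1×2 = 2

M = 2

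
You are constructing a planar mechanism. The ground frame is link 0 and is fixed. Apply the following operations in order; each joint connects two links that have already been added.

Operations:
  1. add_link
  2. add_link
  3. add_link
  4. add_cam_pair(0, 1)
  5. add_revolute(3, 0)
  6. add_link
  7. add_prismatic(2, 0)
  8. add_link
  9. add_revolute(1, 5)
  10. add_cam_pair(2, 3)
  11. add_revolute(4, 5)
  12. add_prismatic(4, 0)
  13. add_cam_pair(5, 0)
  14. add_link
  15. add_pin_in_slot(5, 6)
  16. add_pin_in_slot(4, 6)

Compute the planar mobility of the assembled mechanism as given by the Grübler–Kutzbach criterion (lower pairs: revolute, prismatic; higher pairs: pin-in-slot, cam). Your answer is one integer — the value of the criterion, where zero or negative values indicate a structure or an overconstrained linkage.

[1;0;0] (link 0 is ground)
L+ [2;0;0]
L+ [3;0;0]
L+ [4;0;0]
C(0,1)∈J2 [4;0;1]
R(3,0)∈J1 [4;1;1]
L+ [5;1;1]
P(2,0)∈J1 [5;2;1]
L+ [6;2;1]
R(1,5)∈J1 [6;3;1]
C(2,3)∈J2 [6;3;2]
R(4,5)∈J1 [6;4;2]
P(4,0)∈J1 [6;5;2]
C(5,0)∈J2 [6;5;3]
L+ [7;5;3]
PS(5,6)∈J2 [7;5;4]
PS(4,6)∈J2 [7;5;5]
mobility = 18 − 10 − 5 = 3

M = 3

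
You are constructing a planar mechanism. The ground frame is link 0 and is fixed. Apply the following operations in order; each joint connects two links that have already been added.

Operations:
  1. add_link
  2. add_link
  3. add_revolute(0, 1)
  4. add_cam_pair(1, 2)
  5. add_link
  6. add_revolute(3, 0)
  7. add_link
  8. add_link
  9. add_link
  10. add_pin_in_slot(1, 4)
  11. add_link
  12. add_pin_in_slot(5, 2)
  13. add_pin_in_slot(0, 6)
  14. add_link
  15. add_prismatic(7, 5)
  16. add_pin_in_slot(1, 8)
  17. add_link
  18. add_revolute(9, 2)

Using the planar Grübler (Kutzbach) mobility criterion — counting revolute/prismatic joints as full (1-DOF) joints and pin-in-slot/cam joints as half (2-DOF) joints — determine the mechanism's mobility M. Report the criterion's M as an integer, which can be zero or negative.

ground; <1,0,0>
#1 <2,0,0>
#2 <3,0,0>
R:0↔1 J1 <3,1,0>
C:1↔2 J2 <3,1,1>
#3 <4,1,1>
R:3↔0 J1 <4,2,1>
#4 <5,2,1>
#5 <6,2,1>
#6 <7,2,1>
PS:1↔4 J2 <7,2,2>
#7 <8,2,2>
PS:5↔2 J2 <8,2,3>
PS:0↔6 J2 <8,2,4>
#8 <9,2,4>
P:7↔5 J1 <9,3,4>
PS:1↔8 J2 <9,3,5>
#9 <10,3,5>
R:9↔2 J1 <10,4,5>
3×9 − 2×4 − 1×5 = 14

M = 14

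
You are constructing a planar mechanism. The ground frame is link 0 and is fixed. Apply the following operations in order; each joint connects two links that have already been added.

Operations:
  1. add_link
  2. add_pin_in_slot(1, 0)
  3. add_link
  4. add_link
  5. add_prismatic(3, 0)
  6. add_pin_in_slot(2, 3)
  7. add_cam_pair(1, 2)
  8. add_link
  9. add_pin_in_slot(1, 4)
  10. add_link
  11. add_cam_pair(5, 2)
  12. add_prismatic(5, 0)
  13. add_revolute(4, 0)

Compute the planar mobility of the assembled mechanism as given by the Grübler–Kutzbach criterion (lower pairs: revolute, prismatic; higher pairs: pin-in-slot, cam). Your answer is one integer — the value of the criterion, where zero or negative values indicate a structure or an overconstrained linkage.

M = 4

[1;0;0] (link 0 is ground)
L+ [2;0;0]
PS(1,0)∈J2 [2;0;1]
L+ [3;0;1]
L+ [4;0;1]
P(3,0)∈J1 [4;1;1]
PS(2,3)∈J2 [4;1;2]
C(1,2)∈J2 [4;1;3]
L+ [5;1;3]
PS(1,4)∈J2 [5;1;4]
L+ [6;1;4]
C(5,2)∈J2 [6;1;5]
P(5,0)∈J1 [6;2;5]
R(4,0)∈J1 [6;3;5]
mobility = 15 − 6 − 5 = 4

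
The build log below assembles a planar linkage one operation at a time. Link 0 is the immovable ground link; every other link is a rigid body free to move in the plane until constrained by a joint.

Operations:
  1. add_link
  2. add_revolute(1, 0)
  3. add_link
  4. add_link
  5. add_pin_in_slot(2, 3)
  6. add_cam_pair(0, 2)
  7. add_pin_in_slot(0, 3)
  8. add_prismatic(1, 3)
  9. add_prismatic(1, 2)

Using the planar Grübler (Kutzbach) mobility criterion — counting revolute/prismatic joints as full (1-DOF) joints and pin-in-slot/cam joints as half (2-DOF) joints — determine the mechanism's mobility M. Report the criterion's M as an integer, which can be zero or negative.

M = 0

[1;0;0] (link 0 is ground)
L+ [2;0;0]
R(1,0)∈J1 [2;1;0]
L+ [3;1;0]
L+ [4;1;0]
PS(2,3)∈J2 [4;1;1]
C(0,2)∈J2 [4;1;2]
PS(0,3)∈J2 [4;1;3]
P(1,3)∈J1 [4;2;3]
P(1,2)∈J1 [4;3;3]
mobility = 9 − 6 − 3 = 0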